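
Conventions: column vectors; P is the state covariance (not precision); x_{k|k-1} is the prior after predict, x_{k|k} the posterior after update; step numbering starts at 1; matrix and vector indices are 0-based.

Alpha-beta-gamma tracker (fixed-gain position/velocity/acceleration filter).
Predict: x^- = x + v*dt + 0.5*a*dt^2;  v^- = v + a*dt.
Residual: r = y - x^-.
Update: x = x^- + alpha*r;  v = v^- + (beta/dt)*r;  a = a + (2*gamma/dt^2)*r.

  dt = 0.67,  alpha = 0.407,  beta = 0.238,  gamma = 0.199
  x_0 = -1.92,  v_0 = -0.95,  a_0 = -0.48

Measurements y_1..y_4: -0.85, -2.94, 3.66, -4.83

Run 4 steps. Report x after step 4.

step 1: x_pred=-2.6642  r=1.8142  x^+=-1.9258  v^+=-0.6271  a^+=1.1285
step 2: x_pred=-2.0927  r=-0.8473  x^+=-2.4376  v^+=-0.1720  a^+=0.3773
step 3: x_pred=-2.4681  r=6.1281  x^+=0.0260  v^+=2.2577  a^+=5.8106
step 4: x_pred=2.8428  r=-7.6728  x^+=-0.2800  v^+=3.4252  a^+=-0.9922

x_post = -0.2800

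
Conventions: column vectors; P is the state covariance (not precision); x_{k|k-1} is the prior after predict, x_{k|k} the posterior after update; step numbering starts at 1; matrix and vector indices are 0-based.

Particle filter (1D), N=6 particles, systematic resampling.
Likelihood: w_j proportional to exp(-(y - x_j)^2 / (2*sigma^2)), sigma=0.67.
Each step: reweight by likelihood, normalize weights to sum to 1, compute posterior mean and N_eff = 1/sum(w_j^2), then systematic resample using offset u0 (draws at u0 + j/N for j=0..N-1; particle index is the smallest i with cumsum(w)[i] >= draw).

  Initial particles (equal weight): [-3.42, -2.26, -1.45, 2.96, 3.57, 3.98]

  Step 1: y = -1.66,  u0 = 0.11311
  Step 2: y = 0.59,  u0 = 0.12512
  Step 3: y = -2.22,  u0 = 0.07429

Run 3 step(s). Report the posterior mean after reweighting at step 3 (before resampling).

post_mean = -1.4500

step 1: w=[0.0192, 0.4050, 0.5758, 0.0000, 0.0000, 0.0000]  mean=-1.8159  Neff=2.0164  idx=[1, 1, 2, 2, 2, 2]
step 2: w=[0.0030, 0.0030, 0.2485, 0.2485, 0.2485, 0.2485]  mean=-1.4549  Neff=4.0484  idx=[2, 3, 3, 4, 5, 5]
step 3: w=[0.1667, 0.1667, 0.1667, 0.1667, 0.1667, 0.1667]  mean=-1.4500  Neff=6.0000  idx=[0, 1, 2, 3, 4, 5]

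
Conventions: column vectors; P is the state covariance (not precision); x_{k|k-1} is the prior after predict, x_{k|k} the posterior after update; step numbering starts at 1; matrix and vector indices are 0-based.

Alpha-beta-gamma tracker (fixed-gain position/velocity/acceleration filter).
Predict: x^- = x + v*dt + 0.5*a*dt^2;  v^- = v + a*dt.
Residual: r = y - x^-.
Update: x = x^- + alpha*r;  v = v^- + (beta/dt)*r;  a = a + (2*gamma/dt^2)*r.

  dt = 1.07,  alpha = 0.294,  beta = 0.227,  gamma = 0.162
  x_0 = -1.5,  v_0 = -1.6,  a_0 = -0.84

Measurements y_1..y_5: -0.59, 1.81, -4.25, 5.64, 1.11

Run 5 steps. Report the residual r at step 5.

step 1: x_pred=-3.6929  r=3.1029  x^+=-2.7806  v^+=-1.8405  a^+=0.0381
step 2: x_pred=-4.7282  r=6.5382  x^+=-2.8060  v^+=-0.4127  a^+=1.8884
step 3: x_pred=-2.1666  r=-2.0834  x^+=-2.7791  v^+=1.1658  a^+=1.2988
step 4: x_pred=-0.7882  r=6.4282  x^+=1.1017  v^+=3.9192  a^+=3.1179
step 5: x_pred=7.0801  r=-5.9701  x^+=5.3249  v^+=5.9888  a^+=1.4284

resid = -5.9701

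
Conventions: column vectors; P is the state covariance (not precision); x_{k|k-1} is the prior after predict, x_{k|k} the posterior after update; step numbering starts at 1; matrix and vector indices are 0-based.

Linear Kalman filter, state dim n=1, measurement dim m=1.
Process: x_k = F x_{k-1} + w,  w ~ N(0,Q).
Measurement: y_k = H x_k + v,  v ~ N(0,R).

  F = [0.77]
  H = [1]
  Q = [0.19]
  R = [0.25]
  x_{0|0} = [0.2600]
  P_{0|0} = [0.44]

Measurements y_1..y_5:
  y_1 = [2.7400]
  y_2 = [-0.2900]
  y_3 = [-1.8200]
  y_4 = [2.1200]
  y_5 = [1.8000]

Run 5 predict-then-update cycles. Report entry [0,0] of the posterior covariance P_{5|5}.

step 1: x^-=[0.2002]  P^-=[0.4509]  S=[0.7009]  K=[0.6433]  nu=[2.5398]  x^+=[1.8341]  P^+=[0.1608]
step 2: x^-=[1.4122]  P^-=[0.2854]  S=[0.5354]  K=[0.5330]  nu=[-1.7022]  x^+=[0.5049]  P^+=[0.1333]
step 3: x^-=[0.3888]  P^-=[0.2690]  S=[0.5190]  K=[0.5183]  nu=[-2.2088]  x^+=[-0.7561]  P^+=[0.1296]
step 4: x^-=[-0.5822]  P^-=[0.2668]  S=[0.5168]  K=[0.5163]  nu=[2.7022]  x^+=[0.8129]  P^+=[0.1291]
step 5: x^-=[0.6259]  P^-=[0.2665]  S=[0.5165]  K=[0.5160]  nu=[1.1741]  x^+=[1.2318]  P^+=[0.1290]

P_post[0,0] = 0.1290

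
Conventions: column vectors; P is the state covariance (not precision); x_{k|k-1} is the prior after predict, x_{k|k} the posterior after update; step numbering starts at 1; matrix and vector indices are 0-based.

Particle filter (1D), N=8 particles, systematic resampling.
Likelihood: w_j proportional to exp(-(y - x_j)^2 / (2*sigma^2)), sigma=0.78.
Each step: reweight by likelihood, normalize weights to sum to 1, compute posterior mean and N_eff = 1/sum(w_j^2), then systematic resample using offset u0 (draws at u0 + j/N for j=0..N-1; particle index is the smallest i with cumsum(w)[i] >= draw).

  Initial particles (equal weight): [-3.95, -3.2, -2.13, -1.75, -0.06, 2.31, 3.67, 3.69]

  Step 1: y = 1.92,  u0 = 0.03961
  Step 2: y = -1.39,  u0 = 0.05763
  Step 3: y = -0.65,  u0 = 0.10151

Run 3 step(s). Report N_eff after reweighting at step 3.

N_eff = 8.0000

step 1: w=[0.0000, 0.0000, 0.0000, 0.0000, 0.0369, 0.8177, 0.0748, 0.0706]  mean=2.4215  Neff=1.4695  idx=[5, 5, 5, 5, 5, 5, 5, 6]
step 2: w=[0.1429, 0.1429, 0.1429, 0.1429, 0.1429, 0.1429, 0.1429, 0.0000]  mean=2.3100  Neff=7.0001  idx=[0, 1, 2, 3, 3, 4, 5, 6]
step 3: w=[0.1250, 0.1250, 0.1250, 0.1250, 0.1250, 0.1250, 0.1250, 0.1250]  mean=2.3100  Neff=8.0000  idx=[0, 1, 2, 3, 4, 5, 6, 7]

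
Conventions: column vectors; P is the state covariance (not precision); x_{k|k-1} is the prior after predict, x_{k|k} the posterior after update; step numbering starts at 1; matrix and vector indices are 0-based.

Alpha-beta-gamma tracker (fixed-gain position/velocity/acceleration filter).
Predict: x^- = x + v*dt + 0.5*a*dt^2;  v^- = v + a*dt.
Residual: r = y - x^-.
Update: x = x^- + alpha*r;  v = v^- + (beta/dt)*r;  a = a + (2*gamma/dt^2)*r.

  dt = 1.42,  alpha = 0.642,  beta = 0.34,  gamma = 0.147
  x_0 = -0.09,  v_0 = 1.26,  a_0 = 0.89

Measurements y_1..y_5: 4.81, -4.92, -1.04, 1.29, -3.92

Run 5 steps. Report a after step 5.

a_post = -0.8970

step 1: x_pred=2.5965  r=2.2135  x^+=4.0176  v^+=3.0538  a^+=1.2127
step 2: x_pred=9.5766  r=-14.4966  x^+=0.2698  v^+=1.3049  a^+=-0.9009
step 3: x_pred=1.2144  r=-2.2544  x^+=-0.2329  v^+=-0.5142  a^+=-1.2296
step 4: x_pred=-2.2029  r=3.4929  x^+=0.0395  v^+=-1.4240  a^+=-0.7204
step 5: x_pred=-2.7088  r=-1.2112  x^+=-3.4864  v^+=-2.7369  a^+=-0.8970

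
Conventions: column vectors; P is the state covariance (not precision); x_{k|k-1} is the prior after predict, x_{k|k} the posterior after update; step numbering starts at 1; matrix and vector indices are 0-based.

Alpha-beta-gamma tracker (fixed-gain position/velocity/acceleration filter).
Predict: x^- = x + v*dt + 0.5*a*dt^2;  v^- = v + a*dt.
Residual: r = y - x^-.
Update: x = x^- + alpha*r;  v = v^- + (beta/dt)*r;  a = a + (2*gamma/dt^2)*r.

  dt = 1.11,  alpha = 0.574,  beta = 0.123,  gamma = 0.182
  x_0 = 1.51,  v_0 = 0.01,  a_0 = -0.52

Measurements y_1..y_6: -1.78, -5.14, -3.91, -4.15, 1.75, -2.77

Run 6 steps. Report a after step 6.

step 1: x_pred=1.2008  r=-2.9808  x^+=-0.5102  v^+=-0.8975  a^+=-1.4006
step 2: x_pred=-2.3693  r=-2.7707  x^+=-3.9597  v^+=-2.7592  a^+=-2.2192
step 3: x_pred=-8.3895  r=4.4795  x^+=-5.8183  v^+=-4.7261  a^+=-0.8958
step 4: x_pred=-11.6161  r=7.4661  x^+=-7.3306  v^+=-4.8931  a^+=1.3099
step 5: x_pred=-11.9549  r=13.7049  x^+=-4.0883  v^+=-1.9204  a^+=5.3588
step 6: x_pred=-2.9187  r=0.1487  x^+=-2.8333  v^+=4.0443  a^+=5.4027

a_post = 5.4027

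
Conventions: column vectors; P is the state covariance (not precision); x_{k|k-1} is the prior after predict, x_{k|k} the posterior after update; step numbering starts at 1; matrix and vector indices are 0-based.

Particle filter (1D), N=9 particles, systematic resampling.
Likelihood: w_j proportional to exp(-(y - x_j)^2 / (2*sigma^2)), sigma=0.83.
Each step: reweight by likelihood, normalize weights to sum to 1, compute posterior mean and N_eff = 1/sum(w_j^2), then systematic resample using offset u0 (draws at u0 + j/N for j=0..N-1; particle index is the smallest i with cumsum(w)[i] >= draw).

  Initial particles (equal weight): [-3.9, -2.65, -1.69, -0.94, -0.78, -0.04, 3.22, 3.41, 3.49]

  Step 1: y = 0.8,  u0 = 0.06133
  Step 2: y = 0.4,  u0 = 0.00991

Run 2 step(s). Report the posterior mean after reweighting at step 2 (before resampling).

step 1: w=[0.0000, 0.0002, 0.0122, 0.1219, 0.1792, 0.6574, 0.0156, 0.0078, 0.0057]  mean=-0.2047  Neff=2.0852  idx=[3, 4, 4, 5, 5, 5, 5, 5, 5]
step 2: w=[0.0437, 0.0586, 0.0586, 0.1399, 0.1399, 0.1399, 0.1399, 0.1399, 0.1399]  mean=-0.1661  Neff=7.9286  idx=[0, 2, 3, 4, 5, 5, 6, 7, 8]

post_mean = -0.1661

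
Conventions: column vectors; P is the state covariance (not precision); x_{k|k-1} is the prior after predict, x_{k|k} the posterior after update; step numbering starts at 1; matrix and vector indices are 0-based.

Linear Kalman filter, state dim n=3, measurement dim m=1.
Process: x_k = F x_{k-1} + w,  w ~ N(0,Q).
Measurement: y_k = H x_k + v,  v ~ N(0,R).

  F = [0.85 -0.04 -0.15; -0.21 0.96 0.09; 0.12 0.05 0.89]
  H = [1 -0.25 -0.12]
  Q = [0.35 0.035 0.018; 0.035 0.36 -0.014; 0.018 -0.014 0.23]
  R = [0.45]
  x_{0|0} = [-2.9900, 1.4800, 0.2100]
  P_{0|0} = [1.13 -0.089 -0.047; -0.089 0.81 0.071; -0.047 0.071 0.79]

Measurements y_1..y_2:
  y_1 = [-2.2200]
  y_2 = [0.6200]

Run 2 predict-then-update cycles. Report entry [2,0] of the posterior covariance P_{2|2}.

step 1: x^-=[-2.6322, 2.0676, -0.0979]  P^-=[1.2044 -0.2974 -0.0149; -0.2974 1.2127 0.1196; -0.0149 0.1196 0.8693]  S=[1.9022]  K=[0.6732; -0.3233; -0.0784]  nu=[0.9174]  x^+=[-2.0146, 1.7710, -0.1698]  P^+=[0.3423 0.1166 0.0855; 0.1166 1.0139 0.0714; 0.0855 0.0714 0.8576]
step 2: x^-=[-1.7578, 2.1080, -0.3044]  P^-=[0.5894 0.0182 0.0008; 0.0182 1.2785 0.1532; 0.0008 0.1532 0.9428]  S=[1.1328]  K=[0.5162; -0.2824; -0.1329]  nu=[2.8683]  x^+=[-0.2772, 1.2981, -0.6857]  P^+=[0.2875 0.1833 0.0786; 0.1833 1.1882 0.1107; 0.0786 0.1107 0.9227]

P_post[2,0] = 0.0786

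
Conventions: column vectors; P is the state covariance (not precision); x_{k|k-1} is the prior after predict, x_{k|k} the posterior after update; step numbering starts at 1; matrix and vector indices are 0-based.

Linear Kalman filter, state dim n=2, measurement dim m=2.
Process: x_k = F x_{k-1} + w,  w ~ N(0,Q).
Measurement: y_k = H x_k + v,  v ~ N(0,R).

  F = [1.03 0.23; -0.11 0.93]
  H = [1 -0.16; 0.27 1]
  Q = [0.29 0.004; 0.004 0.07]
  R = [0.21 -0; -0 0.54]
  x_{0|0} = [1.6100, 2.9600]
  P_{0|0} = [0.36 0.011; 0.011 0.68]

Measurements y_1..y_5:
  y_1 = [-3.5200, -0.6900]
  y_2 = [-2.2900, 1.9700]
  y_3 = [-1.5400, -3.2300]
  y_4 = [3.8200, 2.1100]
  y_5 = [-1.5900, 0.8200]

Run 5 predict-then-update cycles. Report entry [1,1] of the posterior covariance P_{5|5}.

P_post[1,1] = 0.1411

step 1: x^-=[2.3391, 2.5757]  P^-=[0.7131 0.1189; 0.1189 0.6602]  S=[0.9020 0.2007; 0.2007 1.3164]  K=[0.7421 0.1235; -0.1059 0.5421]  nu=[-5.4470, -3.8973]  x^+=[-2.1841, 1.0399]  P^+=[0.1596 0.0236; 0.0236 0.2863]
step 2: x^-=[-2.0104, 1.2073]  P^-=[0.4856 0.0692; 0.0692 0.3148]  S=[0.6816 0.1469; 0.1469 0.9275]  K=[0.6727 0.1094; -0.0517 0.3677]  nu=[-0.0864, 1.3055]  x^+=[-1.9258, 1.6918]  P^+=[0.1445 0.0200; 0.0200 0.1931]
step 3: x^-=[-1.5944, 1.7852]  P^-=[0.4630 0.0476; 0.0476 0.2347]  S=[0.6638 0.1330; 0.1330 0.8342]  K=[0.6659 0.1008; -0.0457 0.3041]  nu=[0.3401, -4.5847]  x^+=[-1.8300, 0.3756]  P^+=[0.1424 0.0160; 0.0160 0.1599]
step 4: x^-=[-1.7985, 0.5506]  P^-=[0.4571 0.0370; 0.0370 0.2067]  S=[0.6605 0.1257; 0.1257 0.8000]  K=[0.6648 0.0960; -0.0471 0.2783]  nu=[5.7066, 2.0450]  x^+=[2.1913, 0.8511]  P^+=[0.1418 0.0136; 0.0136 0.1466]
step 5: x^-=[2.4528, 0.5505]  P^-=[0.4546 0.0320; 0.0320 0.1957]  S=[0.6594 0.1220; 0.1220 0.7861]  K=[0.6643 0.0937; -0.0485 0.2675]  nu=[-3.9547, -0.3927]  x^+=[-0.2113, 0.6373]  P^+=[0.1415 0.0124; 0.0124 0.1411]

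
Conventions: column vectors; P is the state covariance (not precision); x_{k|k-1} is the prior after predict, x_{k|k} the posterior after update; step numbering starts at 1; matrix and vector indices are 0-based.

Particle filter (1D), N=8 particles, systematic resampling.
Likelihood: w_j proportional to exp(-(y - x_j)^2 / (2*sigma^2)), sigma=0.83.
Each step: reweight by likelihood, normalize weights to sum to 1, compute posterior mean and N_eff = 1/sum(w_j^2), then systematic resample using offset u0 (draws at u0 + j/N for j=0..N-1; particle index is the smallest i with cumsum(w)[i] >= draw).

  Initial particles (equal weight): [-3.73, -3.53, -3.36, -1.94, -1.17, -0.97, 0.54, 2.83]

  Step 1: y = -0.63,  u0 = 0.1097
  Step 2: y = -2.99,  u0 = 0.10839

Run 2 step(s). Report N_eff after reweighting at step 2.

step 1: w=[0.0004, 0.0009, 0.0019, 0.1202, 0.3379, 0.3840, 0.1546, 0.0001]  mean=-0.9283  Neff=3.3332  idx=[3, 4, 4, 5, 5, 5, 6, 6]
step 2: w=[0.5720, 0.1150, 0.1150, 0.0659, 0.0659, 0.0659, 0.0002, 0.0002]  mean=-1.5704  Neff=2.7272  idx=[0, 0, 0, 0, 1, 2, 3, 5]

N_eff = 2.7272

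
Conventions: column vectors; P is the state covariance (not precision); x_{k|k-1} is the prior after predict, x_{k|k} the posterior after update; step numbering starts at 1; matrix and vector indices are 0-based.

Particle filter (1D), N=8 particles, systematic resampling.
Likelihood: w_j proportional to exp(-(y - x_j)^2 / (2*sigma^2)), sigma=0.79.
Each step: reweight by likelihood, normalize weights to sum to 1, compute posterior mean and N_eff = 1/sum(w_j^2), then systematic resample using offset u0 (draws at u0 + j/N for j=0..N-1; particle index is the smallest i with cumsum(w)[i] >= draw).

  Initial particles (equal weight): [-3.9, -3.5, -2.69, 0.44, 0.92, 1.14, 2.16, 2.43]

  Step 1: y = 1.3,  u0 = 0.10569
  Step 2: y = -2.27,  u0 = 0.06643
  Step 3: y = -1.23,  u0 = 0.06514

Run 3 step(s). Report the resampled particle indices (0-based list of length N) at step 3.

resampled_idx = [0, 1, 2, 2, 3, 4, 5, 6]

step 1: w=[0.0000, 0.0000, 0.0000, 0.1658, 0.2670, 0.2937, 0.1658, 0.1078]  mean=1.2733  Neff=4.4619  idx=[3, 4, 4, 5, 5, 6, 6, 7]
step 2: w=[0.7864, 0.0813, 0.0813, 0.0254, 0.0254, 0.0000, 0.0000, 0.0000]  mean=0.5538  Neff=1.5799  idx=[0, 0, 0, 0, 0, 0, 1, 2]
step 3: w=[0.1548, 0.1548, 0.1548, 0.1548, 0.1548, 0.1548, 0.0356, 0.0356]  mean=0.4742  Neff=6.8352  idx=[0, 1, 2, 2, 3, 4, 5, 6]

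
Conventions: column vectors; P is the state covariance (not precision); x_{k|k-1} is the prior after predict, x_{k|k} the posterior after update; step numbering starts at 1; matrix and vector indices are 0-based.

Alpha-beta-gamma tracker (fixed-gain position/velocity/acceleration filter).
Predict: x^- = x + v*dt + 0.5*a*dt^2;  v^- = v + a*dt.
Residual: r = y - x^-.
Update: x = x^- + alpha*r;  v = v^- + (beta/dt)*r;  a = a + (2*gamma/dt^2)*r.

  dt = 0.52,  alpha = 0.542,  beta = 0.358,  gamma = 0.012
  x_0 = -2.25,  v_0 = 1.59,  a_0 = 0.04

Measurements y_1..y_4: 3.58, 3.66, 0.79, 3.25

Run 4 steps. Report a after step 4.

a_post = -0.1301

step 1: x_pred=-1.4178  r=4.9978  x^+=1.2910  v^+=5.0516  a^+=0.4836
step 2: x_pred=3.9832  r=-0.3232  x^+=3.8080  v^+=5.0805  a^+=0.4549
step 3: x_pred=6.5114  r=-5.7214  x^+=3.4104  v^+=1.3781  a^+=-0.0529
step 4: x_pred=4.1199  r=-0.8699  x^+=3.6484  v^+=0.7517  a^+=-0.1301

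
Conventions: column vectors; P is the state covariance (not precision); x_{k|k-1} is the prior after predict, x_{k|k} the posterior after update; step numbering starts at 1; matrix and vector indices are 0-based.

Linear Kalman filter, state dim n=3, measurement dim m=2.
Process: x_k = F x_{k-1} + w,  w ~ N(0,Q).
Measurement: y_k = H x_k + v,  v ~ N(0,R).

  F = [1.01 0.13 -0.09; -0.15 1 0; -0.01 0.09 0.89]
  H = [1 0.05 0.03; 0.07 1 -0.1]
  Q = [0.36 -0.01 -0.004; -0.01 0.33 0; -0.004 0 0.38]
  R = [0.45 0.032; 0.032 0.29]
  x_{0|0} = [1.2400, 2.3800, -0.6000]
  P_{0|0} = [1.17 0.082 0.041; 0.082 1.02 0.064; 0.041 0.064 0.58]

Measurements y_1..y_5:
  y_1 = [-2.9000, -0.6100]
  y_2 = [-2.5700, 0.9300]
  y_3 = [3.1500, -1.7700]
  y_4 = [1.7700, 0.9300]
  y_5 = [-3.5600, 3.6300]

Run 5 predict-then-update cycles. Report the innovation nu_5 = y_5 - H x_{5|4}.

innov = [-5.0556, 3.6046]

step 1: x^-=[1.6158, 2.1940, -0.3322]  P^-=[1.5880 0.0214 0.0008; 0.0214 1.3517 0.1431; 0.0008 0.1431 0.8572]  S=[2.0448 0.2331; 0.2331 1.6324]  K=[0.7806 -0.0303; -0.0487 0.8271; 0.0127 0.0334]  nu=[-4.6155, -2.9503]  x^+=[-1.8976, -0.0216, -0.4891]  P^+=[0.3516 -0.0108 -0.0237; -0.0108 0.2488 0.0972; -0.0237 0.0972 0.8548]
step 2: x^-=[-1.8754, 0.2631, -0.4183]  P^-=[0.7290 -0.0507 -0.0850; -0.0507 0.5899 0.1129; -0.0850 0.1129 1.0752]  S=[1.1716 0.0696; 0.0696 0.8658]  K=[0.6202 -0.0396; -0.0549 0.6687; -0.0403 0.0026]  nu=[-0.6952, 0.7564]  x^+=[-2.3366, 0.8070, -0.3883]  P^+=[0.2803 -0.0169 -0.0558; -0.0169 0.2044 0.1107; -0.0558 0.1107 1.0733]
step 3: x^-=[-2.2201, 1.1575, -0.2496]  P^-=[0.6613 -0.0533 -0.1302; -0.0533 0.5458 0.1252; -0.1302 0.1252 1.2506]  S=[1.1010 0.0642; 0.0642 0.8208]  K=[0.5969 -0.0394; -0.0581 0.6496; -0.0782 -0.0048]  nu=[5.3197, -2.7971]  x^+=[1.0656, -0.9687, -0.6522]  P^+=[0.2707 -0.0192 -0.0790; -0.0192 0.2005 0.1260; -0.0790 0.1260 1.2438]
step 4: x^-=[1.0090, -1.1285, -0.6783]  P^-=[0.6560 -0.0563 -0.1632; -0.0563 0.5423 0.1416; -0.1632 0.1416 1.3885]  S=[1.0936 0.0639; 0.0639 0.8155]  K=[0.5951 -0.0394; -0.0606 0.6476; -0.1046 -0.0025]  nu=[0.8378, 1.9201]  x^+=[1.4320, 0.0640, -0.7706]  P^+=[0.2704 -0.0208 -0.0954; -0.0208 0.2013 0.1403; -0.0954 0.1403 1.3765]
step 5: x^-=[1.5240, -0.1508, -0.6944]  P^-=[0.6590 -0.0594 -0.1873; -0.0594 0.5437 0.1566; -0.1873 0.1566 1.4962]  S=[1.0950 0.0635; 0.0635 0.8149]  K=[0.5963 -0.0397; -0.0627 0.6478; -0.1230 0.0021]  nu=[-5.0556, 3.6046]  x^+=[-1.6338, 2.5010, -0.0651]  P^+=[0.2714 -0.0222 -0.1073; -0.0222 0.2026 0.1521; -0.1073 0.1521 1.4796]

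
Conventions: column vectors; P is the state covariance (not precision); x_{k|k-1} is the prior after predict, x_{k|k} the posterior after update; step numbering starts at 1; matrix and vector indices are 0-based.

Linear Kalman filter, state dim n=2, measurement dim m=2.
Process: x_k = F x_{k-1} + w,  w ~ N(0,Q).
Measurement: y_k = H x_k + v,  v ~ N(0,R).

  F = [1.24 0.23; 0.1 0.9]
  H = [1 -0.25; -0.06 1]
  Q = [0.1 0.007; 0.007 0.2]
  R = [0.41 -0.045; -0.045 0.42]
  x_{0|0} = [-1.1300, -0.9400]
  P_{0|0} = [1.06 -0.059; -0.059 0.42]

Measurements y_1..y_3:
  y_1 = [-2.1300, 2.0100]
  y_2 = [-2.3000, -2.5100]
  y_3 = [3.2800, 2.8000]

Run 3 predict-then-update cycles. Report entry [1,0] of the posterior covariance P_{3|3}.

step 1: x^-=[-1.6174, -0.9590]  P^-=[1.7184 0.1582; 0.1582 0.5402]  S=[2.0831 -0.1226; -0.1226 0.9474]  K=[0.8156 0.1637; 0.0444 0.5659]  nu=[-0.7524, 2.8720]  x^+=[-1.7609, 0.6329]  P^+=[0.3401 0.0525; 0.0525 0.2388]
step 2: x^-=[-2.0380, 0.3935]  P^-=[0.6655 0.1584; 0.1584 0.4063]  S=[1.0218 -0.0258; -0.0258 0.8097]  K=[0.6168 0.1659; 0.0680 0.4922]  nu=[-0.1636, -3.0258]  x^+=[-2.6409, -1.1070]  P^+=[0.2598 0.0575; 0.0575 0.2071]
step 3: x^-=[-3.5293, -1.2604]  P^-=[0.5432 0.1476; 0.1476 0.3807]  S=[0.9032 -0.0230; -0.0230 0.7850]  K=[0.5647 0.1630; 0.0701 0.4758]  nu=[6.4942, 3.8486]  x^+=[0.7656, 1.0261]  P^+=[0.2385 0.0574; 0.0574 0.2001]

P_post[1,0] = 0.0574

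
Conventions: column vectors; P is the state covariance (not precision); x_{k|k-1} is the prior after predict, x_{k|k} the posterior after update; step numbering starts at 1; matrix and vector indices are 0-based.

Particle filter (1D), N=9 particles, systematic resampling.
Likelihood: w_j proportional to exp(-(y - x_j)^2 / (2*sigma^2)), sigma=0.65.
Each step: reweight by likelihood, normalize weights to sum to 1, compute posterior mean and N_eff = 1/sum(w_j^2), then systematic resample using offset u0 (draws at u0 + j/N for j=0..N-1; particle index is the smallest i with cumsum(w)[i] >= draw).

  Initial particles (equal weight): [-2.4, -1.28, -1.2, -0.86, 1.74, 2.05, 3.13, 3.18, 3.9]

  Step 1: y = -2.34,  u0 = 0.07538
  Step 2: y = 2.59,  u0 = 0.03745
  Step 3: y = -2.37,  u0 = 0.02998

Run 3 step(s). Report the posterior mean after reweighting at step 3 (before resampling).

post_mean = -0.9514

step 1: w=[0.6424, 0.1707, 0.1386, 0.0483, 0.0000, 0.0000, 0.0000, 0.0000, 0.0000]  mean=-1.9682  Neff=2.1580  idx=[0, 0, 0, 0, 0, 0, 1, 2, 3]
step 2: w=[0.0000, 0.0000, 0.0000, 0.0000, 0.0000, 0.0000, 0.0243, 0.0503, 0.9254]  mean=-0.8873  Neff=1.1635  idx=[7, 8, 8, 8, 8, 8, 8, 8, 8]
step 3: w=[0.2687, 0.0914, 0.0914, 0.0914, 0.0914, 0.0914, 0.0914, 0.0914, 0.0914]  mean=-0.9514  Neff=7.1912  idx=[0, 0, 0, 2, 3, 4, 5, 6, 8]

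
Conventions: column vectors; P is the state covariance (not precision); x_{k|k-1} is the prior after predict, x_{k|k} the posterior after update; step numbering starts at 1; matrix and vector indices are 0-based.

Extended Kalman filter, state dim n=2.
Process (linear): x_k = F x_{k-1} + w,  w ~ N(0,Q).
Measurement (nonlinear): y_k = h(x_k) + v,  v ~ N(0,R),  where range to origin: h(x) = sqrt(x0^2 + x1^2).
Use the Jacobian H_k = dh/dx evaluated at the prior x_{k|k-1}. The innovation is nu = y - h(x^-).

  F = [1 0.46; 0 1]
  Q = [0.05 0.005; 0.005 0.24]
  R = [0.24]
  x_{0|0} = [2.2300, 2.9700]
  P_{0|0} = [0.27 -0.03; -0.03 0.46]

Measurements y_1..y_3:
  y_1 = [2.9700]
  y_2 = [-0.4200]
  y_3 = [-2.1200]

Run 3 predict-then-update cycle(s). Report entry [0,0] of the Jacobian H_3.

step 1: x^-=[3.5962, 2.9700]  P^-=[0.3897 0.1866; 0.1866 0.7000]  H_jac=[0.7710 0.6368]  S=[0.9388]  K=[0.4467; 0.6281]  nu=[-1.6941]  x^+=[2.8395, 1.9060]  P^+=[0.2024 -0.0768; -0.0768 0.3297]
step 2: x^-=[3.7163, 1.9060]  P^-=[0.2516 0.0799; 0.0799 0.5697]  H_jac=[0.8898 0.4564]  S=[0.6227]  K=[0.4180; 0.5316]  nu=[-4.5965]  x^+=[1.7948, -0.5377]  P^+=[0.1428 -0.0585; -0.0585 0.3937]
step 3: x^-=[1.5475, -0.5377]  P^-=[0.2222 0.1276; 0.1276 0.6337]  H_jac=[0.9446 -0.3282]  S=[0.4274]  K=[0.3931; -0.2047]  nu=[-3.7582]  x^+=[0.0700, 0.2315]  P^+=[0.1562 0.1620; 0.1620 0.6158]

H_jac[0,0] = 0.9446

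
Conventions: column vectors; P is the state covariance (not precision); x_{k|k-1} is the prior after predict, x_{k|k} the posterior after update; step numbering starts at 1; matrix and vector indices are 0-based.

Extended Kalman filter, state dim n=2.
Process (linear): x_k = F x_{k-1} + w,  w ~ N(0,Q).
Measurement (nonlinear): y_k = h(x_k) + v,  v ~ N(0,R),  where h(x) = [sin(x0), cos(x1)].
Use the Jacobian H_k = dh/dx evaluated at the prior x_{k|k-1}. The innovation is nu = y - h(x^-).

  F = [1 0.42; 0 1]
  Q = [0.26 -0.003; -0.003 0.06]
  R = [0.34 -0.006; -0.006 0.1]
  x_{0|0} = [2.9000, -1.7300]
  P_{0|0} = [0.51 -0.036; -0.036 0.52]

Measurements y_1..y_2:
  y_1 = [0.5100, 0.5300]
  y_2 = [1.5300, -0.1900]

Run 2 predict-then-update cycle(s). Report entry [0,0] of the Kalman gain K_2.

K[0,0] = -0.6723

step 1: x^-=[2.1734, -1.7300]  P^-=[0.8315 0.1794; 0.1794 0.5800]  H_jac=[-0.5668 0.0000; 0.0000 0.9874]  S=[0.6071 -0.1064; -0.1064 0.6654]  K=[-0.7506 0.1462; -0.0171 0.8579]  nu=[-0.3139, 0.6885]  x^+=[2.5096, -1.1340]  P^+=[0.4518 0.0194; 0.0194 0.0870]
step 2: x^-=[2.0334, -1.1340]  P^-=[0.7434 0.0529; 0.0529 0.1470]  H_jac=[-0.4463 0.0000; 0.0000 0.9061]  S=[0.4881 -0.0274; -0.0274 0.2207]  K=[-0.6723 0.1338; -0.0146 0.6017]  nu=[0.6351, -0.6131]  x^+=[1.5244, -1.5121]  P^+=[0.5140 0.0192; 0.0192 0.0665]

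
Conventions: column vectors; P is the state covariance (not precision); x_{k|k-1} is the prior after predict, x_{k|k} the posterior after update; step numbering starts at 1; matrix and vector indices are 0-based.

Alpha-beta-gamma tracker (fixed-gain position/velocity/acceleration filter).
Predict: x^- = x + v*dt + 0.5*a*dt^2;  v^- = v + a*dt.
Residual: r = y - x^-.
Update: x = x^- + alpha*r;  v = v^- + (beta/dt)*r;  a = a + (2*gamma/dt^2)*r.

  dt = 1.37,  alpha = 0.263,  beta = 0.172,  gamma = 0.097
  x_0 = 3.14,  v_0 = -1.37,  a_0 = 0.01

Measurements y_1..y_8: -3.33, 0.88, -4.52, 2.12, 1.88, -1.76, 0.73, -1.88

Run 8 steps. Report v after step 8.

v_post = 4.6870

step 1: x_pred=1.2725  r=-4.6025  x^+=0.0620  v^+=-1.9341  a^+=-0.4657
step 2: x_pred=-3.0248  r=3.9048  x^+=-1.9978  v^+=-2.0819  a^+=-0.0621
step 3: x_pred=-4.9084  r=0.3884  x^+=-4.8062  v^+=-2.1183  a^+=-0.0220
step 4: x_pred=-7.7289  r=9.8489  x^+=-5.1386  v^+=-0.9119  a^+=0.9960
step 5: x_pred=-5.4532  r=7.3332  x^+=-3.5245  v^+=1.3733  a^+=1.7540
step 6: x_pred=0.0030  r=-1.7630  x^+=-0.4607  v^+=3.5550  a^+=1.5718
step 7: x_pred=5.8847  r=-5.1547  x^+=4.5290  v^+=5.0612  a^+=1.0390
step 8: x_pred=12.4378  r=-14.3178  x^+=8.6722  v^+=4.6870  a^+=-0.4409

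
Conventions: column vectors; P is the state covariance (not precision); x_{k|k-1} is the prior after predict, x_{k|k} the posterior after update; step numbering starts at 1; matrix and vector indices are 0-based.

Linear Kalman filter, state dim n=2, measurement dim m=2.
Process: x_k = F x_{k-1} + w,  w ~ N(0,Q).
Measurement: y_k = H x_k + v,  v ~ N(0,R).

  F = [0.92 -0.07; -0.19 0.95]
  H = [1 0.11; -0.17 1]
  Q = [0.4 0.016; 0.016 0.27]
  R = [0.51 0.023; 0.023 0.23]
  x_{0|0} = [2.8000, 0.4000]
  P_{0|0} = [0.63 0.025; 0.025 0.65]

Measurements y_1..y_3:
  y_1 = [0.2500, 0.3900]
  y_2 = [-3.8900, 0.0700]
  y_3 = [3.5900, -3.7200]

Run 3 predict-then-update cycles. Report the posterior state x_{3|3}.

x_post = [1.7990, -2.1075]

step 1: x^-=[2.5480, -0.1520]  P^-=[0.9332 -0.1152; -0.1152 0.8703]  S=[1.4284 -0.1529; -0.1529 1.1665]  K=[0.6281 -0.1524; 0.0690 0.7720]  nu=[-2.2813, 0.9752]  x^+=[0.9664, 0.4433]  P^+=[0.3133 0.0327; 0.0327 0.1847]
step 2: x^-=[0.8581, 0.2375]  P^-=[0.6618 -0.0221; -0.0221 0.4362]  S=[1.1723 -0.0632; -0.0632 0.6928]  K=[0.5548 -0.1437; 0.0566 0.6402]  nu=[-4.7742, -0.0216]  x^+=[-1.7874, -0.0466]  P^+=[0.2767 0.0268; 0.0268 0.1531]
step 3: x^-=[-1.6411, 0.2953]  P^-=[0.6315 -0.0188; -0.0188 0.4085]  S=[1.1423 -0.0579; -0.0579 0.6631]  K=[0.5438 -0.1428; 0.0546 0.6256]  nu=[5.1986, -4.2943]  x^+=[1.7990, -2.1075]  P^+=[0.2712 0.0258; 0.0258 0.1495]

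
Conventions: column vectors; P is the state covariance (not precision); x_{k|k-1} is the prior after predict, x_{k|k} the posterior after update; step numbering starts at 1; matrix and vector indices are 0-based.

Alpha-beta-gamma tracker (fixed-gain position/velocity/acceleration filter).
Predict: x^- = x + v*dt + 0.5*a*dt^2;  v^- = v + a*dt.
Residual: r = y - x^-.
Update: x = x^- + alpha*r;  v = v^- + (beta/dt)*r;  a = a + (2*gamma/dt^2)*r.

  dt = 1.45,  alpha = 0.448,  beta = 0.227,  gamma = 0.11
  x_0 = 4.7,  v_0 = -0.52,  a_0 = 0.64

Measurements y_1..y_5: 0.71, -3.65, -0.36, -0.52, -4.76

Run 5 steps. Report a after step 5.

a_post = -0.0816

step 1: x_pred=4.6188  r=-3.9088  x^+=2.8677  v^+=-0.2039  a^+=0.2310
step 2: x_pred=2.8148  r=-6.4648  x^+=-0.0814  v^+=-0.8811  a^+=-0.4455
step 3: x_pred=-1.8273  r=1.4673  x^+=-1.1699  v^+=-1.2973  a^+=-0.2919
step 4: x_pred=-3.3579  r=2.8379  x^+=-2.0865  v^+=-1.2763  a^+=0.0050
step 5: x_pred=-3.9319  r=-0.8281  x^+=-4.3029  v^+=-1.3987  a^+=-0.0816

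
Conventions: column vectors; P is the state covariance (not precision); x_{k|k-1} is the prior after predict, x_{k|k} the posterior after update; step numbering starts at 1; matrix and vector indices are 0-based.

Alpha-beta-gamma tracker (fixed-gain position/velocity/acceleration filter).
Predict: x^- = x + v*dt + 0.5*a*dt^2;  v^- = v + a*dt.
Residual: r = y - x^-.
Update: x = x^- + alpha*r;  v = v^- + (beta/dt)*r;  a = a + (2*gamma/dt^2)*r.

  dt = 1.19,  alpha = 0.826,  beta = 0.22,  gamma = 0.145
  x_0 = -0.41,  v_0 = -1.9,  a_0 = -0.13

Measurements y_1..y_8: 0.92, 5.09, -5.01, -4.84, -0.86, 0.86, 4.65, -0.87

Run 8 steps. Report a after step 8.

a_post = -0.2174

step 1: x_pred=-2.7630  r=3.6830  x^+=0.2791  v^+=-1.3738  a^+=0.6242
step 2: x_pred=-0.9137  r=6.0037  x^+=4.0454  v^+=0.4790  a^+=1.8537
step 3: x_pred=5.9279  r=-10.9379  x^+=-3.1068  v^+=0.6628  a^+=-0.3862
step 4: x_pred=-2.5916  r=-2.2484  x^+=-4.4488  v^+=-0.2125  a^+=-0.8467
step 5: x_pred=-5.3011  r=4.4411  x^+=-1.6328  v^+=-0.3990  a^+=0.0628
step 6: x_pred=-2.0631  r=2.9231  x^+=0.3514  v^+=0.2162  a^+=0.6614
step 7: x_pred=1.0770  r=3.5730  x^+=4.0283  v^+=1.6638  a^+=1.3931
step 8: x_pred=6.9947  r=-7.8647  x^+=0.4985  v^+=1.8677  a^+=-0.2174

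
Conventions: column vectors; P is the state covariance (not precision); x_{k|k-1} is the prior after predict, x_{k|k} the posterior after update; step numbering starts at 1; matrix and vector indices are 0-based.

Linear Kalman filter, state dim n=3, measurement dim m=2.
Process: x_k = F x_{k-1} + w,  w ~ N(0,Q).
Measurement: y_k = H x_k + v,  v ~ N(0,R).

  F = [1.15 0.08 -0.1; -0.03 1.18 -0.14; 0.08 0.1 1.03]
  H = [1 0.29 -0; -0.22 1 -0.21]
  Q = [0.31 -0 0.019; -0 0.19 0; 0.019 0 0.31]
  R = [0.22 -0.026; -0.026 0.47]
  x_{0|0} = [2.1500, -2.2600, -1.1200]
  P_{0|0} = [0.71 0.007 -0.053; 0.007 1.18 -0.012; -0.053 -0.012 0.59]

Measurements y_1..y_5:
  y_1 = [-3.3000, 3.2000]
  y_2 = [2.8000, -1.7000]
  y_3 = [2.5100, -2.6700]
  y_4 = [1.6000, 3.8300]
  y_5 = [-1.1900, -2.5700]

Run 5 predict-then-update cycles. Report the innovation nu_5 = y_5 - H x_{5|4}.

innov = [-3.9646, -4.3310]

step 1: x^-=[2.4037, -2.5745, -1.2076]  P^-=[1.2761 0.1146 -0.0294; 0.1146 1.8483 0.0409; -0.0294 0.0409 0.9412]  S=[1.7180 0.3402; 0.3402 2.3512]  K=[0.7985 -0.1836; 0.2325 0.7381; 0.0025 -0.0643]  nu=[-4.9571, 6.0497]  x^+=[-2.6650, 0.7379, -1.6090]  P^+=[0.2013 -0.0718 -0.0430; -0.0718 0.3578 0.1559; -0.0430 0.1559 0.9316]
step 2: x^-=[-2.8449, 1.1760, -1.7967]  P^-=[0.5820 -0.0707 -0.1036; -0.0707 0.6598 0.0899; -0.1036 0.0899 1.3270]  S=[0.8164 -0.0126; -0.0126 1.2003]  K=[0.6855 -0.1403; 0.1562 0.5486; -0.0971 -0.1393]  nu=[5.3038, -3.8792]  x^+=[1.3351, -0.1235, -1.7712]  P^+=[0.1722 -0.0613 -0.0737; -0.0613 0.2808 0.1931; -0.0737 0.1931 1.2964]
step 3: x^-=[1.7026, 0.0622, -1.7299]  P^-=[0.5551 -0.0577 -0.1766; -0.0577 0.5465 0.0753; -0.1766 0.0753 1.7159]  S=[0.7877 -0.0111; -0.0111 1.0965]  K=[0.6818 -0.1232; 0.1350 0.4969; -0.1998 -0.2266]  nu=[0.7894, -2.7209]  x^+=[2.5761, -1.1834, -1.2711]  P^+=[0.1704 -0.0594 -0.1014; -0.0594 0.2629 0.2185; -0.1014 0.2185 1.6292]
step 4: x^-=[2.9950, -1.2957, -1.2215]  P^-=[0.5623 -0.0510 -0.2417; -0.0510 0.5193 0.0570; -0.2417 0.0570 2.0695]  S=[0.7964 0.0004; 0.0004 1.0839]  K=[0.6875 -0.1146; 0.1248 0.4783; -0.2826 -0.2991]  nu=[-1.0192, 5.5281]  x^+=[1.6606, 1.2213, -2.5871]  P^+=[0.1717 -0.0600 -0.1241; -0.0600 0.2588 0.2403; -0.1241 0.2403 1.9088]
step 5: x^-=[2.2661, 1.7535, -2.4098]  P^-=[0.5714 -0.0475 -0.2956; -0.0475 0.5118 0.0433; -0.2956 0.0433 2.3668]  S=[0.8069 0.0116; 0.0116 1.0892]  K=[0.6927 -0.1095; 0.1182 0.4698; -0.3457 -0.3532]  nu=[-3.9646, -4.3310]  x^+=[-0.0060, -0.7501, 0.4904]  P^+=[0.1730 -0.0612 -0.1421; -0.0612 0.2588 0.2594; -0.1421 0.2594 2.1317]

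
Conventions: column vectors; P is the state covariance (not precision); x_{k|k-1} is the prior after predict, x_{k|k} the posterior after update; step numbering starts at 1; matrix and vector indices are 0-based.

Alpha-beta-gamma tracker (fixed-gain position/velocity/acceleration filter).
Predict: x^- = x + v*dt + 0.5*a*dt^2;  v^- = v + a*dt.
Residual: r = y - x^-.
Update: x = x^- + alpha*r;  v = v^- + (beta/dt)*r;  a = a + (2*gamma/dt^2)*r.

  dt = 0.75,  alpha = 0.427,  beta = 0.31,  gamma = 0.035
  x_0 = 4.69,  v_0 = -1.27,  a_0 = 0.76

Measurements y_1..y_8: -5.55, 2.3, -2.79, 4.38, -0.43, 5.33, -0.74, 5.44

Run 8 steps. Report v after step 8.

step 1: x_pred=3.9513  r=-9.5013  x^+=-0.1058  v^+=-4.6272  a^+=-0.4224
step 2: x_pred=-3.6950  r=5.9950  x^+=-1.1351  v^+=-2.4660  a^+=0.3237
step 3: x_pred=-2.8936  r=0.1036  x^+=-2.8494  v^+=-2.1805  a^+=0.3366
step 4: x_pred=-4.3901  r=8.7701  x^+=-0.6453  v^+=1.6969  a^+=1.4279
step 5: x_pred=1.0290  r=-1.4590  x^+=0.4060  v^+=2.1648  a^+=1.2464
step 6: x_pred=2.3802  r=2.9498  x^+=3.6397  v^+=4.3188  a^+=1.6135
step 7: x_pred=7.3327  r=-8.0727  x^+=3.8856  v^+=2.1922  a^+=0.6089
step 8: x_pred=5.7011  r=-0.2611  x^+=5.5896  v^+=2.5410  a^+=0.5764

v_post = 2.5410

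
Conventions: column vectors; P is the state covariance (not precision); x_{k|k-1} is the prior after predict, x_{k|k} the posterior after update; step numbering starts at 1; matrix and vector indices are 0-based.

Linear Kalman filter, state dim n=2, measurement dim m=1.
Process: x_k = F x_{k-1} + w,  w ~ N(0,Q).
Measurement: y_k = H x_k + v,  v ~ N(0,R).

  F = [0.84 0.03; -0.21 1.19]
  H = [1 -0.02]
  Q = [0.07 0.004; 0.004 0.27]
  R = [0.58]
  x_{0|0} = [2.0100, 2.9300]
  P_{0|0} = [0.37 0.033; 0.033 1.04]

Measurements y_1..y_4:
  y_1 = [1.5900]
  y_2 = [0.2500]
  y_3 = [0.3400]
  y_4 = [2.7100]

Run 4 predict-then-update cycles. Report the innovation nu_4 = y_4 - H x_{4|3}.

innov = [1.8919]

step 1: x^-=[1.7763, 3.0646]  P^-=[0.3337 0.0086; 0.0086 1.7426]  S=[0.9140]  K=[0.3649; -0.0287]  nu=[-0.1250]  x^+=[1.7307, 3.0682]  P^+=[0.2120 0.0182; 0.0182 1.7418]
step 2: x^-=[1.5458, 3.2877]  P^-=[0.2221 0.0469; 0.0469 2.7368]  S=[0.8013]  K=[0.2760; -0.0098]  nu=[-1.2301]  x^+=[1.2064, 3.2998]  P^+=[0.1610 0.0490; 0.0490 2.7368]
step 3: x^-=[1.1123, 3.6734]  P^-=[0.1886 0.1220; 0.1220 4.1281]  S=[0.7653]  K=[0.2432; 0.0515]  nu=[-0.6989]  x^+=[0.9424, 3.6374]  P^+=[0.1433 0.1124; 0.1124 4.1261]
step 4: x^-=[0.9007, 4.1306]  P^-=[0.1805 0.2377; 0.2377 6.0631]  S=[0.7534]  K=[0.2333; 0.1545]  nu=[1.8919]  x^+=[1.3420, 4.4229]  P^+=[0.1395 0.2105; 0.2105 6.0451]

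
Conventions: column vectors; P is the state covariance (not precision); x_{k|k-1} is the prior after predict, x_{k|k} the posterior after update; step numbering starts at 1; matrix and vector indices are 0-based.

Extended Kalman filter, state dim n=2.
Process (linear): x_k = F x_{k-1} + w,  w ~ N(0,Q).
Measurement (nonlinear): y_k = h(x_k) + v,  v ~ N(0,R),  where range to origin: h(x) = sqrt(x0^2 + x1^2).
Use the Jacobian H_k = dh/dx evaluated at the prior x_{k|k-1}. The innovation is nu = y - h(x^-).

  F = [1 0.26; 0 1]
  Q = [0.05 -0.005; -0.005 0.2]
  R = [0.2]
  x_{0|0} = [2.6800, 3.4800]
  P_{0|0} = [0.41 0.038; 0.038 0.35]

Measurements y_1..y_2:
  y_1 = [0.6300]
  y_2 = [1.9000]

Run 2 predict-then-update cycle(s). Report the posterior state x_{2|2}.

step 1: x^-=[3.5848, 3.4800]  P^-=[0.5034 0.1240; 0.1240 0.5500]  H_jac=[0.7175 0.6965]  S=[0.8500]  K=[0.5266; 0.5554]  nu=[-4.3661]  x^+=[1.2856, 1.0551]  P^+=[0.2677 -0.1246; -0.1246 0.2878]
step 2: x^-=[1.5600, 1.0551]  P^-=[0.2724 -0.0548; -0.0548 0.4878]  H_jac=[0.8283 0.5602]  S=[0.4892]  K=[0.3985; 0.4659]  nu=[0.0168]  x^+=[1.5666, 1.0629]  P^+=[0.1947 -0.1456; -0.1456 0.3816]

x_post = [1.5666, 1.0629]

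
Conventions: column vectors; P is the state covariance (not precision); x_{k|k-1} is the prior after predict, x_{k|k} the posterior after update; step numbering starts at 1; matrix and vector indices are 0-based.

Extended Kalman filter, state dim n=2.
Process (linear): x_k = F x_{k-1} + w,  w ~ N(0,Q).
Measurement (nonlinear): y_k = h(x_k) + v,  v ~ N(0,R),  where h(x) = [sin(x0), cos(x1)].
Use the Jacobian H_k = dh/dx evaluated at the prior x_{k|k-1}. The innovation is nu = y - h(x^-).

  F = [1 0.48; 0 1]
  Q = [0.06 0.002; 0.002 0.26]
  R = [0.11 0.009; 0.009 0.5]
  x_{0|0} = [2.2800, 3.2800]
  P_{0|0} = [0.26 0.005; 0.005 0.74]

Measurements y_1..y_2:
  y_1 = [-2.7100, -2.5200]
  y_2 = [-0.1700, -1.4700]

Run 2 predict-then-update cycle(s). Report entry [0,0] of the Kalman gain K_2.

step 1: x^-=[3.8544, 3.2800]  P^-=[0.4953 0.3622; 0.3622 1.0000]  H_jac=[-0.7565 0.0000; 0.0000 0.1380]  S=[0.3935 -0.0288; -0.0288 0.5190]  K=[-0.9491 0.0436; -0.6797 0.2281]  nu=[-2.0560, -1.5296]  x^+=[5.7391, 4.3286]  P^+=[0.1375 0.0961; 0.0961 0.7823]
step 2: x^-=[7.8168, 4.3286]  P^-=[0.4700 0.4736; 0.4736 1.0423]  H_jac=[0.0371 0.0000; 0.0000 0.9273]  S=[0.1106 0.0253; 0.0253 1.3962]  K=[0.0862 0.3130; 0.0006 0.6922]  nu=[-1.1693, -1.0956]  x^+=[7.3732, 3.5695]  P^+=[0.3310 0.1696; 0.1696 0.3733]

K[0,0] = 0.0862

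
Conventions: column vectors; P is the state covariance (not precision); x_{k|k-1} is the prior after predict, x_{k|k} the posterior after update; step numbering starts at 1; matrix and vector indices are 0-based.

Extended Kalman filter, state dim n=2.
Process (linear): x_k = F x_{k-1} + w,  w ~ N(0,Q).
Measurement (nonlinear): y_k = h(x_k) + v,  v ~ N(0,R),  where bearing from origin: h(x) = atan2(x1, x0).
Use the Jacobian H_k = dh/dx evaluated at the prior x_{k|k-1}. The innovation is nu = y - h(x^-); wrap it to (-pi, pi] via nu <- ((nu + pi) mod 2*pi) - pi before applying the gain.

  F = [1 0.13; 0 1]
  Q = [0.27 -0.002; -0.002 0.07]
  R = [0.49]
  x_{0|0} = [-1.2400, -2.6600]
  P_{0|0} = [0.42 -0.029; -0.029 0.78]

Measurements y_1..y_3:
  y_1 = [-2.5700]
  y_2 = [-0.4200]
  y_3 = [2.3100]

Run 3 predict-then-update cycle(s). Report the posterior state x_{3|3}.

step 1: x^-=[-1.5858, -2.6600]  P^-=[0.6956 0.0704; 0.0704 0.8500]  H_jac=[0.2774 -0.1654]  S=[0.5603]  K=[0.3236; -0.2160]  nu=[-0.4616]  x^+=[-1.7352, -2.5603]  P^+=[0.6370 0.1096; 0.1096 0.8239]
step 2: x^-=[-2.0680, -2.5603]  P^-=[0.9494 0.2147; 0.2147 0.8939]  H_jac=[0.2364 -0.1909]  S=[0.5562]  K=[0.3297; -0.2156]  nu=[1.8302]  x^+=[-1.4645, -2.9549]  P^+=[0.8889 0.2542; 0.2542 0.8680]
step 3: x^-=[-1.8486, -2.9549]  P^-=[1.2397 0.3650; 0.3650 0.9380]  H_jac=[0.2432 -0.1522]  S=[0.5580]  K=[0.4408; -0.0967]  nu=[-1.8433]  x^+=[-2.6611, -2.7767]  P^+=[1.1312 0.3888; 0.3888 0.9328]

x_post = [-2.6611, -2.7767]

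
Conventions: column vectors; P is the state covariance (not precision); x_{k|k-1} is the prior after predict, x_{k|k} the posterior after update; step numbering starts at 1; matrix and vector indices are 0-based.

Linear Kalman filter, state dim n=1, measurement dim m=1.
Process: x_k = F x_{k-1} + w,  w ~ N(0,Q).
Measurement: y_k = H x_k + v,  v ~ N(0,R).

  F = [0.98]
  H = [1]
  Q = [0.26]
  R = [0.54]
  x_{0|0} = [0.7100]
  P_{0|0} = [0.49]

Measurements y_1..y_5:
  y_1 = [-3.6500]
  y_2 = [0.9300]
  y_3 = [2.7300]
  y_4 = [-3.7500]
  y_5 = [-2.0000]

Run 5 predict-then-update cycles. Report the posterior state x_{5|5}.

x_post = [-1.6057]

step 1: x^-=[0.6958]  P^-=[0.7306]  S=[1.2706]  K=[0.5750]  nu=[-4.3458]  x^+=[-1.8030]  P^+=[0.3105]
step 2: x^-=[-1.7670]  P^-=[0.5582]  S=[1.0982]  K=[0.5083]  nu=[2.6970]  x^+=[-0.3961]  P^+=[0.2745]
step 3: x^-=[-0.3882]  P^-=[0.5236]  S=[1.0636]  K=[0.4923]  nu=[3.1182]  x^+=[1.1469]  P^+=[0.2658]
step 4: x^-=[1.1239]  P^-=[0.5153]  S=[1.0553]  K=[0.4883]  nu=[-4.8739]  x^+=[-1.2560]  P^+=[0.2637]
step 5: x^-=[-1.2309]  P^-=[0.5132]  S=[1.0532]  K=[0.4873]  nu=[-0.7691]  x^+=[-1.6057]  P^+=[0.2631]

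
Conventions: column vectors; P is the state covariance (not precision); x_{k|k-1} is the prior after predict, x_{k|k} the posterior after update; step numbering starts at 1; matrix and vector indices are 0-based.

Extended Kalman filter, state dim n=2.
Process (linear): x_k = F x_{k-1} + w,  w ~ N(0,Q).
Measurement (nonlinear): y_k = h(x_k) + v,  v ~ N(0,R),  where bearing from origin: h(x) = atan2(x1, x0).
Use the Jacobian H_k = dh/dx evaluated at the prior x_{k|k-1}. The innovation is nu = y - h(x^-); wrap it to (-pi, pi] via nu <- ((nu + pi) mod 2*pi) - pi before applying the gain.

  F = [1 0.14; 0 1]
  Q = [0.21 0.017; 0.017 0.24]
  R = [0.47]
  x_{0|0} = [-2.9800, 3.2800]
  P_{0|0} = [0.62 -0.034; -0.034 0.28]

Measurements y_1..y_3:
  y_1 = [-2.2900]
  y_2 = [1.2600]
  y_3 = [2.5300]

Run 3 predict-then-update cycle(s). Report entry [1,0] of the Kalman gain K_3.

K[1,0] = -0.2827

step 1: x^-=[-2.5208, 3.2800]  P^-=[0.8260 0.0222; 0.0222 0.5200]  H_jac=[-0.1917 -0.1473]  S=[0.5129]  K=[-0.3150; -0.1576]  nu=[1.7671]  x^+=[-3.0775, 3.0014]  P^+=[0.7751 -0.0033; -0.0033 0.5073]
step 2: x^-=[-2.6573, 3.0014]  P^-=[0.9941 0.0847; 0.0847 0.7473]  H_jac=[-0.1868 -0.1654]  S=[0.5303]  K=[-0.3765; -0.2628]  nu=[-1.0355]  x^+=[-2.2675, 3.2736]  P^+=[0.9189 0.0323; 0.0323 0.7106]
step 3: x^-=[-1.8092, 3.2736]  P^-=[1.1519 0.1487; 0.1487 0.9506]  H_jac=[-0.2340 -0.1293]  S=[0.5580]  K=[-0.5175; -0.2827]  nu=[0.4543]  x^+=[-2.0443, 3.1451]  P^+=[1.0024 0.0671; 0.0671 0.9060]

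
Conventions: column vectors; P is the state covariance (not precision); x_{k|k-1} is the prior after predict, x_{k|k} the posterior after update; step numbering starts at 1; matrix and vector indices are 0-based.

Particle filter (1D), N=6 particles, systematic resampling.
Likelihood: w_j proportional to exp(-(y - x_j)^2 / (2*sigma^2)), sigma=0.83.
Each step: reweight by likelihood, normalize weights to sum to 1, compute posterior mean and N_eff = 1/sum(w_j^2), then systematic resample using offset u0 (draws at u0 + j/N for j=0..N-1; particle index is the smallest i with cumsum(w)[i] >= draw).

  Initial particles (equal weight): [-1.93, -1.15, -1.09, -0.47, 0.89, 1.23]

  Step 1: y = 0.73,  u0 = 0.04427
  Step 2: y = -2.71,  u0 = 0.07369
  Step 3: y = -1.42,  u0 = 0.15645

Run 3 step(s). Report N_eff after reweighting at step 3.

step 1: w=[0.0025, 0.0329, 0.0386, 0.1502, 0.4194, 0.3564]  mean=0.6563  Neff=3.0483  idx=[2, 3, 4, 4, 5, 5]
step 2: w=[0.8494, 0.1495, 0.0005, 0.0005, 0.0001, 0.0001]  mean=-0.9951  Neff=1.3444  idx=[0, 0, 0, 0, 0, 1]
step 3: w=[0.1798, 0.1798, 0.1798, 0.1798, 0.1798, 0.1011]  mean=-1.0273  Neff=5.8197  idx=[0, 1, 2, 3, 4, 5]

N_eff = 5.8197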